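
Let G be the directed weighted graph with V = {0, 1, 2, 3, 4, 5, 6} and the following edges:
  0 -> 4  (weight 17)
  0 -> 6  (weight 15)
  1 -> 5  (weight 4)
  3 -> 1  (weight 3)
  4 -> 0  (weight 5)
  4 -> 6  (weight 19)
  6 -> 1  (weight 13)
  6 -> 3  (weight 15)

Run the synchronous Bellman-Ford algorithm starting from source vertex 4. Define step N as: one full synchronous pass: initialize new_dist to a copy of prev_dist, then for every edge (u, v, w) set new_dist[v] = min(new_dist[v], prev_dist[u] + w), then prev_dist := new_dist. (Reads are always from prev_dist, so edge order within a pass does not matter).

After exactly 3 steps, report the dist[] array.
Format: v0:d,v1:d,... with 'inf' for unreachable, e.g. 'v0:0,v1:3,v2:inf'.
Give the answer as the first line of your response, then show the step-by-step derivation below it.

v0:5,v1:32,v2:inf,v3:34,v4:0,v5:36,v6:19

step 1: dist = v0:5,v1:inf,v2:inf,v3:inf,v4:0,v5:inf,v6:19
step 2: dist = v0:5,v1:32,v2:inf,v3:34,v4:0,v5:inf,v6:19
step 3: dist = v0:5,v1:32,v2:inf,v3:34,v4:0,v5:36,v6:19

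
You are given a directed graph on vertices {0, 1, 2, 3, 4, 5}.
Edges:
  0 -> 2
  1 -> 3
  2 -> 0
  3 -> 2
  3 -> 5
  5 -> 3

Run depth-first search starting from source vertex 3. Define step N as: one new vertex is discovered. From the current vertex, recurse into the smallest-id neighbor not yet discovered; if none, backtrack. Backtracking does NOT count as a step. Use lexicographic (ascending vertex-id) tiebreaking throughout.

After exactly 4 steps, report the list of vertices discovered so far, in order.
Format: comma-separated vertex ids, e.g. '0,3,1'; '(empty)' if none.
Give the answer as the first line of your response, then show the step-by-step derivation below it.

3,2,0,5

step 1: discover 3; path=3; order=3
step 2: discover 2; path=3>2; order=3,2
step 3: discover 0; path=3>2>0; order=3,2,0
step 4: discover 5; path=3>5; order=3,2,0,5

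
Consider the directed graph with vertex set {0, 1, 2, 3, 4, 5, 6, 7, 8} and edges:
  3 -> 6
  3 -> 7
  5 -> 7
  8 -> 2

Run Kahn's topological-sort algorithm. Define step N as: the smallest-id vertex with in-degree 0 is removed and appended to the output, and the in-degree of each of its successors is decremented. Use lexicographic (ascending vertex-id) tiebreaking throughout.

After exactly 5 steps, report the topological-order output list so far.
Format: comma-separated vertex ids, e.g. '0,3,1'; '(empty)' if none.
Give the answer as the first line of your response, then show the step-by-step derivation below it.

0,1,3,4,5

step 1: output 0; order=[0]; indeg=(0,0,1,0,0,0,1,2,0)
step 2: output 1; order=[0,1]; indeg=(0,0,1,0,0,0,1,2,0)
step 3: output 3; order=[0,1,3]; indeg=(0,0,1,0,0,0,0,1,0)
step 4: output 4; order=[0,1,3,4]; indeg=(0,0,1,0,0,0,0,1,0)
step 5: output 5; order=[0,1,3,4,5]; indeg=(0,0,1,0,0,0,0,0,0)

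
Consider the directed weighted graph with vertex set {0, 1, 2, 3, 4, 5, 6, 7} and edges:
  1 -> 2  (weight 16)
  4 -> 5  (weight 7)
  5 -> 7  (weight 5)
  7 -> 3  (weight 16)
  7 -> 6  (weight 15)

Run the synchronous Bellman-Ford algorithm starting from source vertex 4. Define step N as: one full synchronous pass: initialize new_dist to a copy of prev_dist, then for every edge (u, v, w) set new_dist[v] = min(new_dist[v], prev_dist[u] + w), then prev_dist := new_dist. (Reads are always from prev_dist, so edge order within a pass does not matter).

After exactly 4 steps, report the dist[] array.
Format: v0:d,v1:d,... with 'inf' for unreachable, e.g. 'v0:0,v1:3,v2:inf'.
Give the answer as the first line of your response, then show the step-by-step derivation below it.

v0:inf,v1:inf,v2:inf,v3:28,v4:0,v5:7,v6:27,v7:12

step 1: dist = v0:inf,v1:inf,v2:inf,v3:inf,v4:0,v5:7,v6:inf,v7:inf
step 2: dist = v0:inf,v1:inf,v2:inf,v3:inf,v4:0,v5:7,v6:inf,v7:12
step 3: dist = v0:inf,v1:inf,v2:inf,v3:28,v4:0,v5:7,v6:27,v7:12
step 4: dist = v0:inf,v1:inf,v2:inf,v3:28,v4:0,v5:7,v6:27,v7:12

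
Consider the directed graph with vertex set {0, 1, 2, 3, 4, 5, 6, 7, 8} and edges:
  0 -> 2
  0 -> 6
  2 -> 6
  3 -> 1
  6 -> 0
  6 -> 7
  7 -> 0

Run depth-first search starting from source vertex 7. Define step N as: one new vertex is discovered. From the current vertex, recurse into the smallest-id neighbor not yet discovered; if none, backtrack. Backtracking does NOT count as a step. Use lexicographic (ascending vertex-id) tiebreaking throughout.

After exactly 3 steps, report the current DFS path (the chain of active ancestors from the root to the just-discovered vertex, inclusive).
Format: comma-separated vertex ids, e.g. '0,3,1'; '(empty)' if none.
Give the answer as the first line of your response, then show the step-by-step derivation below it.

7,0,2

step 1: discover 7; path=7; order=7
step 2: discover 0; path=7>0; order=7,0
step 3: discover 2; path=7>0>2; order=7,0,2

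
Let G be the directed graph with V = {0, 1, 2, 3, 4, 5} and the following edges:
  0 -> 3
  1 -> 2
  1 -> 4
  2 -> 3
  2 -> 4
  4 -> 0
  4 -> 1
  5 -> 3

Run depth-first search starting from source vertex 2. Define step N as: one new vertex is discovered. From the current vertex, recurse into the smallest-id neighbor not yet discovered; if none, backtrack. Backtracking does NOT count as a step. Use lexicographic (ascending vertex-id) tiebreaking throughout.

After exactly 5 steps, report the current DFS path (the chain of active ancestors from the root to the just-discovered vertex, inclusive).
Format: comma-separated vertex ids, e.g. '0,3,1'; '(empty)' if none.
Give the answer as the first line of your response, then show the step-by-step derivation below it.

2,4,1

step 1: discover 2; path=2; order=2
step 2: discover 3; path=2>3; order=2,3
step 3: discover 4; path=2>4; order=2,3,4
step 4: discover 0; path=2>4>0; order=2,3,4,0
step 5: discover 1; path=2>4>1; order=2,3,4,0,1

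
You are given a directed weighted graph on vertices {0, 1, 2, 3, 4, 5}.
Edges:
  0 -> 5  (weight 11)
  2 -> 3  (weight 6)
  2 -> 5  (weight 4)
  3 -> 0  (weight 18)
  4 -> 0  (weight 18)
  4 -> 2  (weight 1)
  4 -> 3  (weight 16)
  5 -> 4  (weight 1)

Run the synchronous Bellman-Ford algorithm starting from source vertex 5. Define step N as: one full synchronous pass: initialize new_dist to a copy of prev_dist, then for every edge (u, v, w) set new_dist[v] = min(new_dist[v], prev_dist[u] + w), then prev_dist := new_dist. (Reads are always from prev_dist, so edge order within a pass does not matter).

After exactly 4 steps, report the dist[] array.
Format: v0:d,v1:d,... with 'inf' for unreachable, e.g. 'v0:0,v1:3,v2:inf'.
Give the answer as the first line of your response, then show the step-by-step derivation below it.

v0:19,v1:inf,v2:2,v3:8,v4:1,v5:0

step 1: dist = v0:inf,v1:inf,v2:inf,v3:inf,v4:1,v5:0
step 2: dist = v0:19,v1:inf,v2:2,v3:17,v4:1,v5:0
step 3: dist = v0:19,v1:inf,v2:2,v3:8,v4:1,v5:0
step 4: dist = v0:19,v1:inf,v2:2,v3:8,v4:1,v5:0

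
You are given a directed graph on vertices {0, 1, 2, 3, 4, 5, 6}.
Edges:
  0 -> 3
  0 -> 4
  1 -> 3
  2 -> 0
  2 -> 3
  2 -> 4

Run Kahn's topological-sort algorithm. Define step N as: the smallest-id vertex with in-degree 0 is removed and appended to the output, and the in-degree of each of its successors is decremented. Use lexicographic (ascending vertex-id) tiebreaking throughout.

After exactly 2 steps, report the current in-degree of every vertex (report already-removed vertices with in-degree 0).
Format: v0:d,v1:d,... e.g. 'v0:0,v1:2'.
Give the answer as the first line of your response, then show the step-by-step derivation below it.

v0:0,v1:0,v2:0,v3:1,v4:1,v5:0,v6:0

step 1: output 1; order=[1]; indeg=(1,0,0,2,2,0,0)
step 2: output 2; order=[1,2]; indeg=(0,0,0,1,1,0,0)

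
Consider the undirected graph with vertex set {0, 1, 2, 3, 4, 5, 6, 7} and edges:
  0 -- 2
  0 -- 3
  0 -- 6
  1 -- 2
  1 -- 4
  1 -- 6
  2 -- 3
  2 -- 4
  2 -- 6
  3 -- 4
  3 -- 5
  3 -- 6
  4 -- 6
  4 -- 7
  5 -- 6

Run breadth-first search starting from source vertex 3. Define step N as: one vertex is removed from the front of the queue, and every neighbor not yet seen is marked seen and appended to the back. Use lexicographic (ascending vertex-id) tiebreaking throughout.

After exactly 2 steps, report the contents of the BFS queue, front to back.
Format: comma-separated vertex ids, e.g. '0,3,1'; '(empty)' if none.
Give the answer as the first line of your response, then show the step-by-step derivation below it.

2,4,5,6

step 1: dequeue 3; queue=[0,2,4,5,6]; order=3
step 2: dequeue 0; queue=[2,4,5,6]; order=3,0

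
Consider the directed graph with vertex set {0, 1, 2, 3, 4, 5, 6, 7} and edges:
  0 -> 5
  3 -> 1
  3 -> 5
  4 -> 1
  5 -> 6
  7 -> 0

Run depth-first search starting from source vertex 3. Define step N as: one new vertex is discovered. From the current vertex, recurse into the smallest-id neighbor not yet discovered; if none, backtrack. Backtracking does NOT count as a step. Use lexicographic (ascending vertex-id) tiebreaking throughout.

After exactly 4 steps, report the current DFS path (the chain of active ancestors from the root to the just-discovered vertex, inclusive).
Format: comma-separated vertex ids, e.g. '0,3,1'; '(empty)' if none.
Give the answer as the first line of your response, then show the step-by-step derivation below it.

3,5,6

step 1: discover 3; path=3; order=3
step 2: discover 1; path=3>1; order=3,1
step 3: discover 5; path=3>5; order=3,1,5
step 4: discover 6; path=3>5>6; order=3,1,5,6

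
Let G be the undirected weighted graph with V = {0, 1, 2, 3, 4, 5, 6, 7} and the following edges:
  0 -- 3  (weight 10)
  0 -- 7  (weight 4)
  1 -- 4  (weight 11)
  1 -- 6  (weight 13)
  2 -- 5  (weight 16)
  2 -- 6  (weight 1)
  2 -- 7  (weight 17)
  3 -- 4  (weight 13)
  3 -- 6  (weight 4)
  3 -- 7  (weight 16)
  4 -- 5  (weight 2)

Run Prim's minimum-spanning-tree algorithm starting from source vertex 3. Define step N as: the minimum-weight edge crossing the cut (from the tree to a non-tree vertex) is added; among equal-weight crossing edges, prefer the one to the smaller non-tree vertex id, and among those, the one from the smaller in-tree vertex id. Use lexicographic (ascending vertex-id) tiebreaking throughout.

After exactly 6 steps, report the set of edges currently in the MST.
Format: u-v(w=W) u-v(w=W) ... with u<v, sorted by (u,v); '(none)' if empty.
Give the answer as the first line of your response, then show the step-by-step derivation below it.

0-3(w=10) 0-7(w=4) 1-4(w=11) 1-6(w=13) 2-6(w=1) 3-6(w=4)

step 1: add edge 3-6 (w=4); MST = {3-6(w=4)}
step 2: add edge 2-6 (w=1); MST = {2-6(w=1) 3-6(w=4)}
step 3: add edge 0-3 (w=10); MST = {0-3(w=10) 2-6(w=1) 3-6(w=4)}
step 4: add edge 0-7 (w=4); MST = {0-3(w=10) 0-7(w=4) 2-6(w=1) 3-6(w=4)}
step 5: add edge 1-6 (w=13); MST = {0-3(w=10) 0-7(w=4) 1-6(w=13) 2-6(w=1) 3-6(w=4)}
step 6: add edge 1-4 (w=11); MST = {0-3(w=10) 0-7(w=4) 1-4(w=11) 1-6(w=13) 2-6(w=1) 3-6(w=4)}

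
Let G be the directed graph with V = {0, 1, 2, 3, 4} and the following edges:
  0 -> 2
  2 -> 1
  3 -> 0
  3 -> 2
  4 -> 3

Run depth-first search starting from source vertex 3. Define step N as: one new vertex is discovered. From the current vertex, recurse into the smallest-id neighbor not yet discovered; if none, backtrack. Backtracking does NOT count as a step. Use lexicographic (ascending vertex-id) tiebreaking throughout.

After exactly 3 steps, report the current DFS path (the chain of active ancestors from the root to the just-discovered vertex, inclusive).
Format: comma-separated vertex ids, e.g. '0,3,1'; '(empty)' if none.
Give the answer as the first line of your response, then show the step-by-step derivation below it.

3,0,2

step 1: discover 3; path=3; order=3
step 2: discover 0; path=3>0; order=3,0
step 3: discover 2; path=3>0>2; order=3,0,2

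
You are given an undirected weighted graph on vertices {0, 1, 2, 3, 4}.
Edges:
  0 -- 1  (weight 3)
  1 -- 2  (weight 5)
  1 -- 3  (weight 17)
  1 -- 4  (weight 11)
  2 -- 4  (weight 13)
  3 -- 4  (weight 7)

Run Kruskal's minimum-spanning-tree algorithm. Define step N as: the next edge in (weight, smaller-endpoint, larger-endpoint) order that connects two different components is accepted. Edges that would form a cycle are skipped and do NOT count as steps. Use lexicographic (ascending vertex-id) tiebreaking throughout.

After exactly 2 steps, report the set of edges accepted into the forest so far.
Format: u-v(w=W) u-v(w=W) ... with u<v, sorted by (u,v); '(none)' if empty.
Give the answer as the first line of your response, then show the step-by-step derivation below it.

0-1(w=3) 1-2(w=5)

step 1: add edge 0-1 (w=3); MST = {0-1(w=3)}
step 2: add edge 1-2 (w=5); MST = {0-1(w=3) 1-2(w=5)}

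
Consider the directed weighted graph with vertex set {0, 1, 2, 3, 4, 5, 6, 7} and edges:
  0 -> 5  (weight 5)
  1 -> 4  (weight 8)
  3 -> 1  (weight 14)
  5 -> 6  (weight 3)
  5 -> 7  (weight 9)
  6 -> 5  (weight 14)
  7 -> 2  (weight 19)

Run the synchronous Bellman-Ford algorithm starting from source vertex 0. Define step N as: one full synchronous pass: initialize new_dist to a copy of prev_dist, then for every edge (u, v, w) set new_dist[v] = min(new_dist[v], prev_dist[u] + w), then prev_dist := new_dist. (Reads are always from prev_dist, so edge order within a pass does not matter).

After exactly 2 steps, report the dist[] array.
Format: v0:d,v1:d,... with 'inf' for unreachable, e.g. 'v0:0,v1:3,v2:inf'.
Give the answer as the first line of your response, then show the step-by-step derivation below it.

v0:0,v1:inf,v2:inf,v3:inf,v4:inf,v5:5,v6:8,v7:14

step 1: dist = v0:0,v1:inf,v2:inf,v3:inf,v4:inf,v5:5,v6:inf,v7:inf
step 2: dist = v0:0,v1:inf,v2:inf,v3:inf,v4:inf,v5:5,v6:8,v7:14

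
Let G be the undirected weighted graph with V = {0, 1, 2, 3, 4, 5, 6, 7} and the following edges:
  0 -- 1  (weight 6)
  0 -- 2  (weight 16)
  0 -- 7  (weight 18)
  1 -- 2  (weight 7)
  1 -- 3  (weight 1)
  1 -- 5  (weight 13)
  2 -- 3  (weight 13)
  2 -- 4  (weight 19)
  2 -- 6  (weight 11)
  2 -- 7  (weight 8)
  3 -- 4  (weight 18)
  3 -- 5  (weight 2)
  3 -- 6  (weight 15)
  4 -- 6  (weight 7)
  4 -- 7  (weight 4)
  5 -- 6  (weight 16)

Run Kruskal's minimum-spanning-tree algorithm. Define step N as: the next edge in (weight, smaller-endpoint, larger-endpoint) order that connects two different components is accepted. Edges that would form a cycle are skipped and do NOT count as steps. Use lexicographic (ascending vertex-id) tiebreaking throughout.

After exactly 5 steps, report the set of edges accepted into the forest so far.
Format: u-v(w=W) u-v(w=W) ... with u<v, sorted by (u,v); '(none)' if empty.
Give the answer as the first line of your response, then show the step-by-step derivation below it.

0-1(w=6) 1-2(w=7) 1-3(w=1) 3-5(w=2) 4-7(w=4)

step 1: add edge 1-3 (w=1); MST = {1-3(w=1)}
step 2: add edge 3-5 (w=2); MST = {1-3(w=1) 3-5(w=2)}
step 3: add edge 4-7 (w=4); MST = {1-3(w=1) 3-5(w=2) 4-7(w=4)}
step 4: add edge 0-1 (w=6); MST = {0-1(w=6) 1-3(w=1) 3-5(w=2) 4-7(w=4)}
step 5: add edge 1-2 (w=7); MST = {0-1(w=6) 1-2(w=7) 1-3(w=1) 3-5(w=2) 4-7(w=4)}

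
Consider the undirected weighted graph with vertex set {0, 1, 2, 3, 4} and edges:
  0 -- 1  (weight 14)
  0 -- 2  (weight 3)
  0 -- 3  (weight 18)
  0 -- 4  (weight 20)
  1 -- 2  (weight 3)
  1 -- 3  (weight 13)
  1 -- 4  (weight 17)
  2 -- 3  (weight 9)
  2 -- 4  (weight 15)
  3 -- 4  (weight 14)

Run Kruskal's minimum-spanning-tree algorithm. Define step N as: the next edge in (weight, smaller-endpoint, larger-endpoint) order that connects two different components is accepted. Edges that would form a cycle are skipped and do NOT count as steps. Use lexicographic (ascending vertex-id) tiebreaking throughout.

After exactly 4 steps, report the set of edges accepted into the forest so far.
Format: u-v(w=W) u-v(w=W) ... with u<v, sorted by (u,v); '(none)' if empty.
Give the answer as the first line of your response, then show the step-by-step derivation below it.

0-2(w=3) 1-2(w=3) 2-3(w=9) 3-4(w=14)

step 1: add edge 0-2 (w=3); MST = {0-2(w=3)}
step 2: add edge 1-2 (w=3); MST = {0-2(w=3) 1-2(w=3)}
step 3: add edge 2-3 (w=9); MST = {0-2(w=3) 1-2(w=3) 2-3(w=9)}
step 4: add edge 3-4 (w=14); MST = {0-2(w=3) 1-2(w=3) 2-3(w=9) 3-4(w=14)}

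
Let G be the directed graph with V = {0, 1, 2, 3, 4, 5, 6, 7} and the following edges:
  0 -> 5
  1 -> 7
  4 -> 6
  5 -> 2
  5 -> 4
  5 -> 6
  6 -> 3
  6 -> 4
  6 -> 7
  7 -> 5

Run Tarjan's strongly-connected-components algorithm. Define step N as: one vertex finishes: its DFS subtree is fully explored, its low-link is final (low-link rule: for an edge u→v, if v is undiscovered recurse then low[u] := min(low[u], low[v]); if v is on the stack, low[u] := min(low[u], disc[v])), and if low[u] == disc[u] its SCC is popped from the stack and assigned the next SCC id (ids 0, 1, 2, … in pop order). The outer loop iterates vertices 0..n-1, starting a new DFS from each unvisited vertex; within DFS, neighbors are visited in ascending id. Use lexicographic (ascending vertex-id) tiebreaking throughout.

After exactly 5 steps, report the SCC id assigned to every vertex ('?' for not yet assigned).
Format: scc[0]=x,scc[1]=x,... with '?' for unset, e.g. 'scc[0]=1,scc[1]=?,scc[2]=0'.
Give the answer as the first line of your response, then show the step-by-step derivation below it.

scc[0]=?,scc[1]=?,scc[2]=0,scc[3]=1,scc[4]=?,scc[5]=?,scc[6]=?,scc[7]=?

step 1: low=(low[0]=0,low[1]=?,low[2]=2,low[3]=?,low[4]=?,low[5]=1,low[6]=?,low[7]=?); scc=(scc[0]=?,scc[1]=?,scc[2]=0,scc[3]=?,scc[4]=?,scc[5]=?,scc[6]=?,scc[7]=?)
step 2: low=(low[0]=0,low[1]=?,low[2]=2,low[3]=5,low[4]=3,low[5]=1,low[6]=4,low[7]=?); scc=(scc[0]=?,scc[1]=?,scc[2]=0,scc[3]=1,scc[4]=?,scc[5]=?,scc[6]=?,scc[7]=?)
step 3: low=(low[0]=0,low[1]=?,low[2]=2,low[3]=5,low[4]=3,low[5]=1,low[6]=3,low[7]=1); scc=(scc[0]=?,scc[1]=?,scc[2]=0,scc[3]=1,scc[4]=?,scc[5]=?,scc[6]=?,scc[7]=?)
step 4: low=(low[0]=0,low[1]=?,low[2]=2,low[3]=5,low[4]=3,low[5]=1,low[6]=1,low[7]=1); scc=(scc[0]=?,scc[1]=?,scc[2]=0,scc[3]=1,scc[4]=?,scc[5]=?,scc[6]=?,scc[7]=?)
step 5: low=(low[0]=0,low[1]=?,low[2]=2,low[3]=5,low[4]=1,low[5]=1,low[6]=1,low[7]=1); scc=(scc[0]=?,scc[1]=?,scc[2]=0,scc[3]=1,scc[4]=?,scc[5]=?,scc[6]=?,scc[7]=?)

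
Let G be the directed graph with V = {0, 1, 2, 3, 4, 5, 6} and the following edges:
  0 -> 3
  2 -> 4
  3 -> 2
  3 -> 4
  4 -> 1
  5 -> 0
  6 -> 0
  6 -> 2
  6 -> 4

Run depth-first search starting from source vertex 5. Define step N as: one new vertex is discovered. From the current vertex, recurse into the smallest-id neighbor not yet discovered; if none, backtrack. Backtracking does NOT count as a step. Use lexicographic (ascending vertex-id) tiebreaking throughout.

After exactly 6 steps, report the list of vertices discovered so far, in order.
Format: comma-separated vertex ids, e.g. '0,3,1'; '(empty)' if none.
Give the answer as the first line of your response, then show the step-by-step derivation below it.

5,0,3,2,4,1

step 1: discover 5; path=5; order=5
step 2: discover 0; path=5>0; order=5,0
step 3: discover 3; path=5>0>3; order=5,0,3
step 4: discover 2; path=5>0>3>2; order=5,0,3,2
step 5: discover 4; path=5>0>3>2>4; order=5,0,3,2,4
step 6: discover 1; path=5>0>3>2>4>1; order=5,0,3,2,4,1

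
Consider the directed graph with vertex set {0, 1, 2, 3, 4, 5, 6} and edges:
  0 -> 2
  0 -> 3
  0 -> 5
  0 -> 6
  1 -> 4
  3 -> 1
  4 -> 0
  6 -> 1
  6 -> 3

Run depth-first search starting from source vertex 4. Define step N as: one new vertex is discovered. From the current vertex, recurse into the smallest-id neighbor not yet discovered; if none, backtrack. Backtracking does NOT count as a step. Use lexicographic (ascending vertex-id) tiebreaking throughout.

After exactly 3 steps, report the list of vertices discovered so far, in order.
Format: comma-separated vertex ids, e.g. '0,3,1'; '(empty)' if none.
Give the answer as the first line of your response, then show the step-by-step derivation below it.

4,0,2

step 1: discover 4; path=4; order=4
step 2: discover 0; path=4>0; order=4,0
step 3: discover 2; path=4>0>2; order=4,0,2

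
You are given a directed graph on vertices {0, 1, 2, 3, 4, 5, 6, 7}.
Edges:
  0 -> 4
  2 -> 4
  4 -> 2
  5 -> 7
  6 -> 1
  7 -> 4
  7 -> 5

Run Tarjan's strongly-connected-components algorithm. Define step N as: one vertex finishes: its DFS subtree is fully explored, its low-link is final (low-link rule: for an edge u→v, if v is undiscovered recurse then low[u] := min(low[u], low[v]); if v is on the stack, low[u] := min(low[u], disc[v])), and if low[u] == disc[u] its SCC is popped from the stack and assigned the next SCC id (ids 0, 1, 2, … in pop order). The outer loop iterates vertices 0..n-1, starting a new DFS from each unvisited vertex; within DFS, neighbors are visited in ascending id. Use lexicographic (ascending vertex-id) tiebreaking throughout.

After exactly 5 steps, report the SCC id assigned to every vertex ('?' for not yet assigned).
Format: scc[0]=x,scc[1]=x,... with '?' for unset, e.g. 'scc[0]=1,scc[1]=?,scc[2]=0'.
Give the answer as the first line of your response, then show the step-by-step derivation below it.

scc[0]=1,scc[1]=2,scc[2]=0,scc[3]=3,scc[4]=0,scc[5]=?,scc[6]=?,scc[7]=?

step 1: low=(low[0]=0,low[1]=?,low[2]=1,low[3]=?,low[4]=1,low[5]=?,low[6]=?,low[7]=?); scc=(scc[0]=?,scc[1]=?,scc[2]=?,scc[3]=?,scc[4]=?,scc[5]=?,scc[6]=?,scc[7]=?)
step 2: low=(low[0]=0,low[1]=?,low[2]=1,low[3]=?,low[4]=1,low[5]=?,low[6]=?,low[7]=?); scc=(scc[0]=?,scc[1]=?,scc[2]=0,scc[3]=?,scc[4]=0,scc[5]=?,scc[6]=?,scc[7]=?)
step 3: low=(low[0]=0,low[1]=?,low[2]=1,low[3]=?,low[4]=1,low[5]=?,low[6]=?,low[7]=?); scc=(scc[0]=1,scc[1]=?,scc[2]=0,scc[3]=?,scc[4]=0,scc[5]=?,scc[6]=?,scc[7]=?)
step 4: low=(low[0]=0,low[1]=3,low[2]=1,low[3]=?,low[4]=1,low[5]=?,low[6]=?,low[7]=?); scc=(scc[0]=1,scc[1]=2,scc[2]=0,scc[3]=?,scc[4]=0,scc[5]=?,scc[6]=?,scc[7]=?)
step 5: low=(low[0]=0,low[1]=3,low[2]=1,low[3]=4,low[4]=1,low[5]=?,low[6]=?,low[7]=?); scc=(scc[0]=1,scc[1]=2,scc[2]=0,scc[3]=3,scc[4]=0,scc[5]=?,scc[6]=?,scc[7]=?)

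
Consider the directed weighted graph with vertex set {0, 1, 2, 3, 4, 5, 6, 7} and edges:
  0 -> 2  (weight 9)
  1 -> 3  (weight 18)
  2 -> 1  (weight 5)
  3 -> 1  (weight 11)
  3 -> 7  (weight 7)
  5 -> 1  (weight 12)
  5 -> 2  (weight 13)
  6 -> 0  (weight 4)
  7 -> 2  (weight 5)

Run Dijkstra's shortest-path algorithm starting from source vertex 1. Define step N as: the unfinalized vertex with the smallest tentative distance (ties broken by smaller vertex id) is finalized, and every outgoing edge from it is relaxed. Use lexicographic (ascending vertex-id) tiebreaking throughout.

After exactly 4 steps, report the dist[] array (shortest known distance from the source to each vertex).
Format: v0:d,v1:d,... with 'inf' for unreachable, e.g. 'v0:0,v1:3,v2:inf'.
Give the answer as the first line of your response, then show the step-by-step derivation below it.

v0:inf,v1:0,v2:30,v3:18,v4:inf,v5:inf,v6:inf,v7:25

step 1: dist = v0:inf,v1:0,v2:inf,v3:18,v4:inf,v5:inf,v6:inf,v7:inf
step 2: dist = v0:inf,v1:0,v2:inf,v3:18,v4:inf,v5:inf,v6:inf,v7:25
step 3: dist = v0:inf,v1:0,v2:30,v3:18,v4:inf,v5:inf,v6:inf,v7:25
step 4: dist = v0:inf,v1:0,v2:30,v3:18,v4:inf,v5:inf,v6:inf,v7:25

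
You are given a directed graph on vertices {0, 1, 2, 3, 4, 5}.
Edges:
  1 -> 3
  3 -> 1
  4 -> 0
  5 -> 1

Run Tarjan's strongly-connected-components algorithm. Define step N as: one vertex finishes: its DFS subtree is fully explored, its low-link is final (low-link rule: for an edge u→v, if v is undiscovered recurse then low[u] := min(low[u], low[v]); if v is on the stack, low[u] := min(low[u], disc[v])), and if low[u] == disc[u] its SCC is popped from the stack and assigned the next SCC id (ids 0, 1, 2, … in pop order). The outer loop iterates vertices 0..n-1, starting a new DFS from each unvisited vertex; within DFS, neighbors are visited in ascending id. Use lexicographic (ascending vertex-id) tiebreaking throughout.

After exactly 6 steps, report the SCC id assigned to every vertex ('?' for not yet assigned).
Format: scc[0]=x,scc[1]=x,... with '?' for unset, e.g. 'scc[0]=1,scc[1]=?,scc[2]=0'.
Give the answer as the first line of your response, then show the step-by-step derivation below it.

scc[0]=0,scc[1]=1,scc[2]=2,scc[3]=1,scc[4]=3,scc[5]=4

step 1: low=(low[0]=0,low[1]=?,low[2]=?,low[3]=?,low[4]=?,low[5]=?); scc=(scc[0]=0,scc[1]=?,scc[2]=?,scc[3]=?,scc[4]=?,scc[5]=?)
step 2: low=(low[0]=0,low[1]=1,low[2]=?,low[3]=1,low[4]=?,low[5]=?); scc=(scc[0]=0,scc[1]=?,scc[2]=?,scc[3]=?,scc[4]=?,scc[5]=?)
step 3: low=(low[0]=0,low[1]=1,low[2]=?,low[3]=1,low[4]=?,low[5]=?); scc=(scc[0]=0,scc[1]=1,scc[2]=?,scc[3]=1,scc[4]=?,scc[5]=?)
step 4: low=(low[0]=0,low[1]=1,low[2]=3,low[3]=1,low[4]=?,low[5]=?); scc=(scc[0]=0,scc[1]=1,scc[2]=2,scc[3]=1,scc[4]=?,scc[5]=?)
step 5: low=(low[0]=0,low[1]=1,low[2]=3,low[3]=1,low[4]=4,low[5]=?); scc=(scc[0]=0,scc[1]=1,scc[2]=2,scc[3]=1,scc[4]=3,scc[5]=?)
step 6: low=(low[0]=0,low[1]=1,low[2]=3,low[3]=1,low[4]=4,low[5]=5); scc=(scc[0]=0,scc[1]=1,scc[2]=2,scc[3]=1,scc[4]=3,scc[5]=4)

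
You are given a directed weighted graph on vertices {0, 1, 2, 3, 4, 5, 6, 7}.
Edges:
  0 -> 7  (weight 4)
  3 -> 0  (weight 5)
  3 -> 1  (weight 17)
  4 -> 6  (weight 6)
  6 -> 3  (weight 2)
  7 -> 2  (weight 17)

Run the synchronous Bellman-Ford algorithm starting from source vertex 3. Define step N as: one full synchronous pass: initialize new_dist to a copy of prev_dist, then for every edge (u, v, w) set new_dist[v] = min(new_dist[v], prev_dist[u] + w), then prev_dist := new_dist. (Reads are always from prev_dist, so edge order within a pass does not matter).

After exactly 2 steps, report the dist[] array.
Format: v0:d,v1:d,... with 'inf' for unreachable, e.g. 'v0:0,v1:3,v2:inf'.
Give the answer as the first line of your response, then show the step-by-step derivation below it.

v0:5,v1:17,v2:inf,v3:0,v4:inf,v5:inf,v6:inf,v7:9

step 1: dist = v0:5,v1:17,v2:inf,v3:0,v4:inf,v5:inf,v6:inf,v7:inf
step 2: dist = v0:5,v1:17,v2:inf,v3:0,v4:inf,v5:inf,v6:inf,v7:9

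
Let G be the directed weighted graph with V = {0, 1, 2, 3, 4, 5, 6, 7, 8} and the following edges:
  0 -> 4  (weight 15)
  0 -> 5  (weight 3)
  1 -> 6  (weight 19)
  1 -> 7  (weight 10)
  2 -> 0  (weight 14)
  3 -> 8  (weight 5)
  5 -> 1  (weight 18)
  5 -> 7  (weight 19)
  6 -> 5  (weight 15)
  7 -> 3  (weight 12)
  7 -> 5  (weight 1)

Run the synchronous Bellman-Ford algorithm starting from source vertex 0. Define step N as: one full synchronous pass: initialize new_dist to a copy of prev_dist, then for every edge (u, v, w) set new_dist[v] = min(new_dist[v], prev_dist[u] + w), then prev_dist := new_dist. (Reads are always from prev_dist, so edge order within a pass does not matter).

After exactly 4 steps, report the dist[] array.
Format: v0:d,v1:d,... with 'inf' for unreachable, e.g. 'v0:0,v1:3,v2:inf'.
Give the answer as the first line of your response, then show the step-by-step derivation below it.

v0:0,v1:21,v2:inf,v3:34,v4:15,v5:3,v6:40,v7:22,v8:39

step 1: dist = v0:0,v1:inf,v2:inf,v3:inf,v4:15,v5:3,v6:inf,v7:inf,v8:inf
step 2: dist = v0:0,v1:21,v2:inf,v3:inf,v4:15,v5:3,v6:inf,v7:22,v8:inf
step 3: dist = v0:0,v1:21,v2:inf,v3:34,v4:15,v5:3,v6:40,v7:22,v8:inf
step 4: dist = v0:0,v1:21,v2:inf,v3:34,v4:15,v5:3,v6:40,v7:22,v8:39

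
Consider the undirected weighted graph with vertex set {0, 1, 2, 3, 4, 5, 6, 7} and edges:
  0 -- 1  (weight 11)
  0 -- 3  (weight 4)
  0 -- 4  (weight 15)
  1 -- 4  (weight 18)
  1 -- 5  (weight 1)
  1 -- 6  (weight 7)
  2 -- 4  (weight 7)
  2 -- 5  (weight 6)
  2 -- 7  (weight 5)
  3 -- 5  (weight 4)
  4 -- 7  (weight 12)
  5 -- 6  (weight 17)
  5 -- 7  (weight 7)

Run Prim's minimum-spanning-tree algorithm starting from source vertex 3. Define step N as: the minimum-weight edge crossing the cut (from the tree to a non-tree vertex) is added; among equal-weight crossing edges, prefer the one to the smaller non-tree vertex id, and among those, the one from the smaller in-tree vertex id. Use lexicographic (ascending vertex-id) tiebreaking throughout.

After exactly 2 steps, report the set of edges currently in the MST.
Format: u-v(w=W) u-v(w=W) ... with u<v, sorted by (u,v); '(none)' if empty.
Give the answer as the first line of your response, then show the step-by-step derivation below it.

0-3(w=4) 3-5(w=4)

step 1: add edge 0-3 (w=4); MST = {0-3(w=4)}
step 2: add edge 3-5 (w=4); MST = {0-3(w=4) 3-5(w=4)}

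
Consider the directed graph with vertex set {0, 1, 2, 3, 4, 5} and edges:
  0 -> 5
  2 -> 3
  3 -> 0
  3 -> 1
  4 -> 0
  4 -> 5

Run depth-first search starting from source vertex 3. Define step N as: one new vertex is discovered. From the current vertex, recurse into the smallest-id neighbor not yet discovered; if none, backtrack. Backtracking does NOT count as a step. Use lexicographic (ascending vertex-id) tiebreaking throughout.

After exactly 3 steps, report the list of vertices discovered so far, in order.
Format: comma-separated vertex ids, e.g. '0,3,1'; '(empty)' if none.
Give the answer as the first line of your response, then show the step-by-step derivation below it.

3,0,5

step 1: discover 3; path=3; order=3
step 2: discover 0; path=3>0; order=3,0
step 3: discover 5; path=3>0>5; order=3,0,5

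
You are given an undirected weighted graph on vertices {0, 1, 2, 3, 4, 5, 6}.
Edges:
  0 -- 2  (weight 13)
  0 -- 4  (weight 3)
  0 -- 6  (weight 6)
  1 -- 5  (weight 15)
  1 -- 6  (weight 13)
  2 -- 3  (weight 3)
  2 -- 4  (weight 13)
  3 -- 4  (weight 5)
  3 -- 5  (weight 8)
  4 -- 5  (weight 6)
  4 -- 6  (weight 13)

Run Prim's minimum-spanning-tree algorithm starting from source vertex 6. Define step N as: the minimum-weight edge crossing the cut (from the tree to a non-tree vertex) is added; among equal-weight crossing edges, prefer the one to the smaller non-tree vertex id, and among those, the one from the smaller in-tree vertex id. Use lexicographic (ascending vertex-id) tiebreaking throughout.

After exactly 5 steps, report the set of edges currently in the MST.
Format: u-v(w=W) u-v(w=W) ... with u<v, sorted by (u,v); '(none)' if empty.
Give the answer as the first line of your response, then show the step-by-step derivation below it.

0-4(w=3) 0-6(w=6) 2-3(w=3) 3-4(w=5) 4-5(w=6)

step 1: add edge 0-6 (w=6); MST = {0-6(w=6)}
step 2: add edge 0-4 (w=3); MST = {0-4(w=3) 0-6(w=6)}
step 3: add edge 3-4 (w=5); MST = {0-4(w=3) 0-6(w=6) 3-4(w=5)}
step 4: add edge 2-3 (w=3); MST = {0-4(w=3) 0-6(w=6) 2-3(w=3) 3-4(w=5)}
step 5: add edge 4-5 (w=6); MST = {0-4(w=3) 0-6(w=6) 2-3(w=3) 3-4(w=5) 4-5(w=6)}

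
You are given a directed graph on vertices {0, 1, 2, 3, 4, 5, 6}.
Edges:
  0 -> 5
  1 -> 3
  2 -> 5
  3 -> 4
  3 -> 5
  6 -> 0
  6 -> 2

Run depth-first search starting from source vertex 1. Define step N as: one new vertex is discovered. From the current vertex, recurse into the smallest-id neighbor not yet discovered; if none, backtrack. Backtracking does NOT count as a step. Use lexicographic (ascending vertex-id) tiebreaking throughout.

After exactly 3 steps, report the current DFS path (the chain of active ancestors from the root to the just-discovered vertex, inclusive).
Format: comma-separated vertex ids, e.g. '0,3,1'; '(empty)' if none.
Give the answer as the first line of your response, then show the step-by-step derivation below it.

1,3,4

step 1: discover 1; path=1; order=1
step 2: discover 3; path=1>3; order=1,3
step 3: discover 4; path=1>3>4; order=1,3,4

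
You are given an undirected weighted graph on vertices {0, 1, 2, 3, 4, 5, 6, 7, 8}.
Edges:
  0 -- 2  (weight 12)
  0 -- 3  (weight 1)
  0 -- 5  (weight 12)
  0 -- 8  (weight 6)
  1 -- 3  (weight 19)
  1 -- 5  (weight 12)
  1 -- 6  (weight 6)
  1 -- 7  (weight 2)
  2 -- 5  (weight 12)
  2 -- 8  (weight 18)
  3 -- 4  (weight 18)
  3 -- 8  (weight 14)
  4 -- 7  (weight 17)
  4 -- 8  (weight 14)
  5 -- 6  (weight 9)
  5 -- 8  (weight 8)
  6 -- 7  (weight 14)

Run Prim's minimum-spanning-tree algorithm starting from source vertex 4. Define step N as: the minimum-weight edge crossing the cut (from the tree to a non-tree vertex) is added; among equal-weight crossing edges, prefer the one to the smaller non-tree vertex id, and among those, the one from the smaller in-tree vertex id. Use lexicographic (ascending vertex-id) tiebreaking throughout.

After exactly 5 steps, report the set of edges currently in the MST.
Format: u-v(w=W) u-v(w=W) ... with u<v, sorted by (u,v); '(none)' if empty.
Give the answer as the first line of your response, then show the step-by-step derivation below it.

0-3(w=1) 0-8(w=6) 4-8(w=14) 5-6(w=9) 5-8(w=8)

step 1: add edge 4-8 (w=14); MST = {4-8(w=14)}
step 2: add edge 0-8 (w=6); MST = {0-8(w=6) 4-8(w=14)}
step 3: add edge 0-3 (w=1); MST = {0-3(w=1) 0-8(w=6) 4-8(w=14)}
step 4: add edge 5-8 (w=8); MST = {0-3(w=1) 0-8(w=6) 4-8(w=14) 5-8(w=8)}
step 5: add edge 5-6 (w=9); MST = {0-3(w=1) 0-8(w=6) 4-8(w=14) 5-6(w=9) 5-8(w=8)}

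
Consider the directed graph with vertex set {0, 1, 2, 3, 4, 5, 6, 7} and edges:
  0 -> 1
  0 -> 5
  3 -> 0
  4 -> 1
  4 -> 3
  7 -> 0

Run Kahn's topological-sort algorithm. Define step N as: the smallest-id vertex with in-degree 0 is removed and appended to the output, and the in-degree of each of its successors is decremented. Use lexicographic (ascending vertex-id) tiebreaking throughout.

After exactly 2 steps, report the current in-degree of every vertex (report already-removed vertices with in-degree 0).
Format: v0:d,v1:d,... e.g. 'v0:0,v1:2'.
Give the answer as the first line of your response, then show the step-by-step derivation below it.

v0:2,v1:1,v2:0,v3:0,v4:0,v5:1,v6:0,v7:0

step 1: output 2; order=[2]; indeg=(2,2,0,1,0,1,0,0)
step 2: output 4; order=[2,4]; indeg=(2,1,0,0,0,1,0,0)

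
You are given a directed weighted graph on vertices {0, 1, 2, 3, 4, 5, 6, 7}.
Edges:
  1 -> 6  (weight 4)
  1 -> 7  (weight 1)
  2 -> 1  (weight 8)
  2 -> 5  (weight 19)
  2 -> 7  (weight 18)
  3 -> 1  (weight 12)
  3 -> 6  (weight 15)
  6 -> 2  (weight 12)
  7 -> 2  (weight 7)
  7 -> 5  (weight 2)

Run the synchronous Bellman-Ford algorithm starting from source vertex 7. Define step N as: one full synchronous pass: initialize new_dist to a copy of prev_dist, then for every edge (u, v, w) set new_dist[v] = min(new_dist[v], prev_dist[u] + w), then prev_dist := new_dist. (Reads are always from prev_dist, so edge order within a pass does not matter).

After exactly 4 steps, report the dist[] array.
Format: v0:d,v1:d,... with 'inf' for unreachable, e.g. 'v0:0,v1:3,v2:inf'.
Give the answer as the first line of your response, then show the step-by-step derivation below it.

v0:inf,v1:15,v2:7,v3:inf,v4:inf,v5:2,v6:19,v7:0

step 1: dist = v0:inf,v1:inf,v2:7,v3:inf,v4:inf,v5:2,v6:inf,v7:0
step 2: dist = v0:inf,v1:15,v2:7,v3:inf,v4:inf,v5:2,v6:inf,v7:0
step 3: dist = v0:inf,v1:15,v2:7,v3:inf,v4:inf,v5:2,v6:19,v7:0
step 4: dist = v0:inf,v1:15,v2:7,v3:inf,v4:inf,v5:2,v6:19,v7:0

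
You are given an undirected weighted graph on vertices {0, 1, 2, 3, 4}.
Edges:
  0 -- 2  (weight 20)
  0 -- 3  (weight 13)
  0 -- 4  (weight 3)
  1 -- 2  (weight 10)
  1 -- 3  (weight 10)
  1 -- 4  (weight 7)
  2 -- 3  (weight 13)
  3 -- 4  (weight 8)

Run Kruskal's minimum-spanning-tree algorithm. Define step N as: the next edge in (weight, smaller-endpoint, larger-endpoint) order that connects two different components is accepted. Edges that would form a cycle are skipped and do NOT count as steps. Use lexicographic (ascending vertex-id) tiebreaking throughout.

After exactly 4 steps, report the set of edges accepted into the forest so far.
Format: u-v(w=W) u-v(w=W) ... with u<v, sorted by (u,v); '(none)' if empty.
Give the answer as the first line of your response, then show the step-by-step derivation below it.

0-4(w=3) 1-2(w=10) 1-4(w=7) 3-4(w=8)

step 1: add edge 0-4 (w=3); MST = {0-4(w=3)}
step 2: add edge 1-4 (w=7); MST = {0-4(w=3) 1-4(w=7)}
step 3: add edge 3-4 (w=8); MST = {0-4(w=3) 1-4(w=7) 3-4(w=8)}
step 4: add edge 1-2 (w=10); MST = {0-4(w=3) 1-2(w=10) 1-4(w=7) 3-4(w=8)}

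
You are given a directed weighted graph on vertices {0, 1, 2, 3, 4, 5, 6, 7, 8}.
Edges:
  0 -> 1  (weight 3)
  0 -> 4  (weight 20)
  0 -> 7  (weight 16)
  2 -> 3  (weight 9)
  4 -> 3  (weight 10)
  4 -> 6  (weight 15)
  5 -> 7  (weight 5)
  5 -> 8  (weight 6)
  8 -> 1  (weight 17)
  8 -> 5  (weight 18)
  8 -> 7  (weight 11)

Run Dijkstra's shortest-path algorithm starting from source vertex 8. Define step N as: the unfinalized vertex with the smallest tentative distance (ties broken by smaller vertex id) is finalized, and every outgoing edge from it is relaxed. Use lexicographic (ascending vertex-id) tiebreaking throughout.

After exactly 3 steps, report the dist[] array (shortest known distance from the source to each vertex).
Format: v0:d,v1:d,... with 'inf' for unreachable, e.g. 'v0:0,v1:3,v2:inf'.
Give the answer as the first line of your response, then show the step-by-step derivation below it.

v0:inf,v1:17,v2:inf,v3:inf,v4:inf,v5:18,v6:inf,v7:11,v8:0

step 1: dist = v0:inf,v1:17,v2:inf,v3:inf,v4:inf,v5:18,v6:inf,v7:11,v8:0
step 2: dist = v0:inf,v1:17,v2:inf,v3:inf,v4:inf,v5:18,v6:inf,v7:11,v8:0
step 3: dist = v0:inf,v1:17,v2:inf,v3:inf,v4:inf,v5:18,v6:inf,v7:11,v8:0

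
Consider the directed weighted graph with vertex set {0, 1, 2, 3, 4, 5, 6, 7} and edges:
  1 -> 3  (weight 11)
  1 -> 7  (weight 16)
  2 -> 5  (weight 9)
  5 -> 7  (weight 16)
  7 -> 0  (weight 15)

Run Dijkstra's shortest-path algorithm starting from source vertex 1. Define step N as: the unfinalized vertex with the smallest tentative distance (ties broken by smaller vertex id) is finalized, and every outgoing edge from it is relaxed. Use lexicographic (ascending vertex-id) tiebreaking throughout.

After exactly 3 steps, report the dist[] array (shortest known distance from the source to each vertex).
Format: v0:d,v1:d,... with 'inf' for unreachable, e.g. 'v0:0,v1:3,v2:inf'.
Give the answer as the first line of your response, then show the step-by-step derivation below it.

v0:31,v1:0,v2:inf,v3:11,v4:inf,v5:inf,v6:inf,v7:16

step 1: dist = v0:inf,v1:0,v2:inf,v3:11,v4:inf,v5:inf,v6:inf,v7:16
step 2: dist = v0:inf,v1:0,v2:inf,v3:11,v4:inf,v5:inf,v6:inf,v7:16
step 3: dist = v0:31,v1:0,v2:inf,v3:11,v4:inf,v5:inf,v6:inf,v7:16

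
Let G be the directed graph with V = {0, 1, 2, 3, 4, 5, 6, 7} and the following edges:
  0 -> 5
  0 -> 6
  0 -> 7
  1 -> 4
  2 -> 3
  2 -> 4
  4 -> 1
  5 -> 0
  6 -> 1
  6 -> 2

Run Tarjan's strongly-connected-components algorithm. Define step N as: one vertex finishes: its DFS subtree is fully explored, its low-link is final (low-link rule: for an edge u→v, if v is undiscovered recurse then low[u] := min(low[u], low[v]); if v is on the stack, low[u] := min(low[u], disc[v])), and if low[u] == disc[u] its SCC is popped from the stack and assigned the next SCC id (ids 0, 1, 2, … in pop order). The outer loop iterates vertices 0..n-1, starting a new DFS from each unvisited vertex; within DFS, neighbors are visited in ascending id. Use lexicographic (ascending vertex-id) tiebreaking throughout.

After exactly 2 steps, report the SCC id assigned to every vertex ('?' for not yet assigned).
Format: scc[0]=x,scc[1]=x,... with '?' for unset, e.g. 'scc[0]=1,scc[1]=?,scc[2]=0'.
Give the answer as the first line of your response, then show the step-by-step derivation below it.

scc[0]=?,scc[1]=?,scc[2]=?,scc[3]=?,scc[4]=?,scc[5]=?,scc[6]=?,scc[7]=?

step 1: low=(low[0]=0,low[1]=?,low[2]=?,low[3]=?,low[4]=?,low[5]=0,low[6]=?,low[7]=?); scc=(scc[0]=?,scc[1]=?,scc[2]=?,scc[3]=?,scc[4]=?,scc[5]=?,scc[6]=?,scc[7]=?)
step 2: low=(low[0]=0,low[1]=3,low[2]=?,low[3]=?,low[4]=3,low[5]=0,low[6]=2,low[7]=?); scc=(scc[0]=?,scc[1]=?,scc[2]=?,scc[3]=?,scc[4]=?,scc[5]=?,scc[6]=?,scc[7]=?)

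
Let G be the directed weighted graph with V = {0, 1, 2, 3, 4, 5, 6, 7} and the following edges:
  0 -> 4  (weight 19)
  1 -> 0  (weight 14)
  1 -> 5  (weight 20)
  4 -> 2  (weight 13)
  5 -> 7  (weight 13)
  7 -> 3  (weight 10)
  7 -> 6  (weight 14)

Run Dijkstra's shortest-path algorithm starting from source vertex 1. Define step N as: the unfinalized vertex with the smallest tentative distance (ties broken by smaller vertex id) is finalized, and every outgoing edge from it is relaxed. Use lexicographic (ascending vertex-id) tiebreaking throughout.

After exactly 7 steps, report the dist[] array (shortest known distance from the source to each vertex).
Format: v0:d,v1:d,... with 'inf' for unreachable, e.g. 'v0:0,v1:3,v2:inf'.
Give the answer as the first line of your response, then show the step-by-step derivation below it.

v0:14,v1:0,v2:46,v3:43,v4:33,v5:20,v6:47,v7:33

step 1: dist = v0:14,v1:0,v2:inf,v3:inf,v4:inf,v5:20,v6:inf,v7:inf
step 2: dist = v0:14,v1:0,v2:inf,v3:inf,v4:33,v5:20,v6:inf,v7:inf
step 3: dist = v0:14,v1:0,v2:inf,v3:inf,v4:33,v5:20,v6:inf,v7:33
step 4: dist = v0:14,v1:0,v2:46,v3:inf,v4:33,v5:20,v6:inf,v7:33
step 5: dist = v0:14,v1:0,v2:46,v3:43,v4:33,v5:20,v6:47,v7:33
step 6: dist = v0:14,v1:0,v2:46,v3:43,v4:33,v5:20,v6:47,v7:33
step 7: dist = v0:14,v1:0,v2:46,v3:43,v4:33,v5:20,v6:47,v7:33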